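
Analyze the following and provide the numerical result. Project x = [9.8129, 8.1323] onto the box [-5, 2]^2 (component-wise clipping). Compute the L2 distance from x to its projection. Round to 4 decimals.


Project each component onto [-5, 2].
clip(9.8129) = 2.0, clip(8.1323) = 2.0
Projection = [2.0, 2.0]
Squared diffs: [61.0414, 37.6051]
Distance = sqrt(98.6465) = 9.9321


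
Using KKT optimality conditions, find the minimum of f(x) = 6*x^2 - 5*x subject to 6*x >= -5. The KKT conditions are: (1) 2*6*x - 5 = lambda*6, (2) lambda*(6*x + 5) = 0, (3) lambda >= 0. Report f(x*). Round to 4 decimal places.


Step 1: Try lambda = 0 (constraint inactive).
Stationarity: 2*6*x - 5 = 0
x* = 5/(2*6) = 5/12 = 0.4167 (rounded; the exact value 5/12 is used below)
Check constraint: 6*0.4167 = 2.5002 >= -5 -- satisfied.
Step 2: Compute optimal value.
f(x*) = 6*(5/12)^2 - 5*(5/12) = -1.0417


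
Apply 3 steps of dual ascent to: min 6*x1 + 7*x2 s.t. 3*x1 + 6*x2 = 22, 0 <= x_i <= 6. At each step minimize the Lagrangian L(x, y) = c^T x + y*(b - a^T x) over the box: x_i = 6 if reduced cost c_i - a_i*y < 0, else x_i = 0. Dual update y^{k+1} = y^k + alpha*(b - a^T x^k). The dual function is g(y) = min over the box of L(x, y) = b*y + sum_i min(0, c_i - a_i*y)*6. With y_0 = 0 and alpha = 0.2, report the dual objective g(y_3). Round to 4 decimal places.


Dual ascent for LP: min 6*x1 + 7*x2, 3*x1 + 6*x2 = 22, 0 <= x_i <= 6
Step 1: y^k = 0.0, reduced costs: (6.0, 7.0)
  x^k = (0.0, 0.0), subgradient = b - a^T x = 22.0
  y^{k+1} = 0.0 + 0.2*22.0 = 4.4
Step 2: y^k = 4.4, reduced costs: (-7.2, -19.4)
  x^k = (6.0, 6.0), subgradient = b - a^T x = -32.0
  y^{k+1} = 4.4 + 0.2*-32.0 = -2.0
Step 3: y^k = -2.0, reduced costs: (12.0, 19.0)
  x^k = (0.0, 0.0), subgradient = b - a^T x = 22.0
  y^{k+1} = -2.0 + 0.2*22.0 = 2.4
Dual objective at y_3 = 2.4: reduced costs (-1.2, -7.4), box minimizer x = (6.0, 6.0)
g(y_3) = b*y + (c1 - a1*y)*x1 + (c2 - a2*y)*x2 = 22*2.4 + (-1.2)*6.0 + (-7.4)*6.0 = 52.8 - 7.2 - 44.4 = 1.2


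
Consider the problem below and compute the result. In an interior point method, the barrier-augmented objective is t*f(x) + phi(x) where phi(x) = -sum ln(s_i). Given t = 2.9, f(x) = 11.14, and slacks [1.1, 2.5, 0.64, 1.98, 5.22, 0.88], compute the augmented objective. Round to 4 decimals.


Step 1: Compute log-barrier.
ln values: [0.0953, 0.9163, -0.4463, 0.6831, 1.6525, -0.1278]
phi = -(0.0953 + 0.9163 - 0.4463 + 0.6831 + 1.6525 - 0.1278) = -2.7731
Step 2: Compute augmented objective.
t*f(x) = 2.9*11.14 = 32.306
Total = 32.306 - 2.7731 = 29.5329


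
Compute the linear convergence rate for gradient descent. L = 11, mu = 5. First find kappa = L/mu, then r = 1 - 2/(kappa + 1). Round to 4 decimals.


Step 1: Compute the condition number.
kappa = L/mu = 11/5 = 2.2
Step 2: Compute the convergence rate.
r = 1 - 2/(kappa + 1) = 1 - 2*mu/(L + mu) = (L - mu)/(L + mu) = 6/16 = 0.375


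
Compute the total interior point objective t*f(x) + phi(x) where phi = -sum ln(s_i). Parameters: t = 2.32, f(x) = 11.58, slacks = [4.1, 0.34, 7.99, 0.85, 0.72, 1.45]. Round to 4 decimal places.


Step 1: Compute log-barrier.
ln values: [1.411, -1.0788, 2.0782, -0.1625, -0.3285, 0.3716]
phi = -(1.411 - 1.0788 + 2.0782 - 0.1625 - 0.3285 + 0.3716) = -2.2909
Step 2: Compute augmented objective.
t*f(x) = 2.32*11.58 = 26.8656
Total = 26.8656 - 2.2909 = 24.5747


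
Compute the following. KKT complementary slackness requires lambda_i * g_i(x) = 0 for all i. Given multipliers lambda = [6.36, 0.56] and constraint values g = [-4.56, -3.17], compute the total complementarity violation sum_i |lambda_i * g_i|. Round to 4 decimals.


KKT complementary slackness check:
lambda_1 * g_1 = 6.36 * -4.56 = -29.0016
lambda_2 * g_2 = 0.56 * -3.17 = -1.7752
Total violation = 29.0016 + 1.7752 = 30.7768


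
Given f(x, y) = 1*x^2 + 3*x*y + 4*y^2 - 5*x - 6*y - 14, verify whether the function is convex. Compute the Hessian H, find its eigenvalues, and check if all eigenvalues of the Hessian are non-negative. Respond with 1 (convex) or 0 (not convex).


The Hessian of f(x,y) = 1*x^2 + 3*x*y + 4*y^2 - 5*x - 6*y - 14 is:
H = [[2, 3], [3, 8]]
Trace = 2 + 8 = 10
Determinant = 2*8 - (3)^2 = 7
Discriminant = (10)^2 - 4*7 = 72.0
Eigenvalues: lambda_1 = 0.7574, lambda_2 = 9.2426
The function is convex.

1


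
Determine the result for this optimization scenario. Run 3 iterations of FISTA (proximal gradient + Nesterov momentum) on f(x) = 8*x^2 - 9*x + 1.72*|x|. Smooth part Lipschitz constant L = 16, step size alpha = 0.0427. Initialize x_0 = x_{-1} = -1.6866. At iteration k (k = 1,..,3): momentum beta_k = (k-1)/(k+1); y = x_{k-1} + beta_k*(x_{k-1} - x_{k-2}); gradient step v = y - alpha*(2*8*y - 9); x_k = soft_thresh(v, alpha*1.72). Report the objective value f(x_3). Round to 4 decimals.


FISTA on f(x) = 8*x^2 - 9*x + 1.72*|x|
L = 16, alpha = 0.0427
Iteration 1: beta = 0.0, y = -1.6866 + 0.0*(-1.6866 + 1.6866) = -1.6866
  grad(y) = -35.9856, v = y - alpha*grad = -0.15
  prox(v) = soft_thresh(-0.15, 0.0734) = -0.0766
Iteration 2: beta = 0.3333, y = -0.0766 + 0.3333*(-0.0766 + 1.6866) = 0.4601
  grad(y) = -1.6383, v = y - alpha*grad = 0.5301
  prox(v) = soft_thresh(0.5301, 0.0734) = 0.4566
Iteration 3: beta = 0.5, y = 0.4566 + 0.5*(0.4566 + 0.0766) = 0.7232
  grad(y) = 2.5714, v = y - alpha*grad = 0.6134
  prox(v) = soft_thresh(0.6134, 0.0734) = 0.54
f(x_3) = 8*0.54^2 - 9*0.54 + 1.72*|0.54| = -1.5984


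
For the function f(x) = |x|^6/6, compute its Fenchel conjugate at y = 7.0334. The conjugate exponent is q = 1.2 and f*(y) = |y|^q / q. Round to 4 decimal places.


The conjugate exponent q satisfies 1/p + 1/q = 1.
p = 6, so q = 6/(6 - 1) = 1.2
|y|^q = 7.0334^1.2 = 10.3896
f*(7.0334) = 10.3896 / 1.2 = 8.658


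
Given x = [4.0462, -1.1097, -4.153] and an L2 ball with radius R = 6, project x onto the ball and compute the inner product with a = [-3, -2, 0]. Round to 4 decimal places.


Step 1: Compute ||x|| (intermediates to 6 decimals).
||x|| = sqrt(4.0462^2 + (-1.1097)^2 + (-4.153)^2) = 5.903438
Step 2: Project.
Since ||x|| <= R, proj = x (no scaling needed).
proj(x) = [4.0462, -1.1097, -4.153]
Step 3: Dot product.
a^T * proj(x) = -3*4.0462 - 2*(-1.1097) + 0*(-4.153) = -9.9192


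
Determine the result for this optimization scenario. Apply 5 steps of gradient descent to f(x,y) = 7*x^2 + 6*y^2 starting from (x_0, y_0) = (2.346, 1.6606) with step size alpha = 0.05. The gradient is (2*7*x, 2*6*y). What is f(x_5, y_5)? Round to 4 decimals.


Gradient descent on f(x,y) = 7*x^2 + 6*y^2.
Starting point: (2.346, 1.6606), alpha = 0.05
Step 1: grad_x = 2*7*2.346 = 32.844, grad_y = 2*6*1.6606 = 19.9272
  x_1 = 2.346 - 0.05*32.844 = 0.7038
  y_1 = 1.6606 - 0.05*19.9272 = 0.6642
Step 2: grad_x = 2*7*0.7038 = 9.8532, grad_y = 2*6*0.6642 = 7.9709
  x_2 = 0.7038 - 0.05*9.8532 = 0.2111
  y_2 = 0.6642 - 0.05*7.9709 = 0.2657
Step 3: grad_x = 2*7*0.2111 = 2.956, grad_y = 2*6*0.2657 = 3.1884
  x_3 = 0.2111 - 0.05*2.956 = 0.0633
  y_3 = 0.2657 - 0.05*3.1884 = 0.1063
Step 4: grad_x = 2*7*0.0633 = 0.8868, grad_y = 2*6*0.1063 = 1.2753
  x_4 = 0.0633 - 0.05*0.8868 = 0.019
  y_4 = 0.1063 - 0.05*1.2753 = 0.0425
Step 5: grad_x = 2*7*0.019 = 0.266, grad_y = 2*6*0.0425 = 0.5101
  x_5 = 0.019 - 0.05*0.266 = 0.0057
  y_5 = 0.0425 - 0.05*0.5101 = 0.017
f(0.0057, 0.017) = 7*0.0057^2 + 6*0.017^2 = 0.002


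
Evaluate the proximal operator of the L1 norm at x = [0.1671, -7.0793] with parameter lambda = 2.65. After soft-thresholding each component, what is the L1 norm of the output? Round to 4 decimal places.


Soft-thresholding with lambda = 2.65:
prox(0.1671) = sign(0.1671)*max(|0.1671| - 2.65, 0) = 0.0
prox(-7.0793) = sign(-7.0793)*max(|-7.0793| - 2.65, 0) = -4.4293
prox(x) = [0.0, -4.4293]
||prox(x)||_1 = 0.0 + 4.4293 = 4.4293


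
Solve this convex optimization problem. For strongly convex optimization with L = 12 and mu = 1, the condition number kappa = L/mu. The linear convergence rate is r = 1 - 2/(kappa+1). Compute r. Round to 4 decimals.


Step 1: Compute the condition number.
kappa = L/mu = 12/1 = 12.0
Step 2: Compute the convergence rate.
r = 1 - 2/(kappa + 1) = 1 - 2*mu/(L + mu) = (L - mu)/(L + mu) = 11/13 = 0.8462


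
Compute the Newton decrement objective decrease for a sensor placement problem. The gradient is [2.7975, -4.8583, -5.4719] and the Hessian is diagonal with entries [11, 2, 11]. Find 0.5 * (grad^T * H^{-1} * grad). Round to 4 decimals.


Step 1: H is diagonal, so H^(-1) * g = [0.2543, -2.4292, -0.4974].
Step 2: g^T H^(-1) g = sum_i g_i^2 / H_ii
  = (2.7975)^2/11 + (-4.8583)^2/2 + (-5.4719)^2/11
  = 0.7115 + 11.8015 + 2.722 = 15.235
Step 3: Objective decrease = 0.5 * g^T H^(-1) g = 7.6175


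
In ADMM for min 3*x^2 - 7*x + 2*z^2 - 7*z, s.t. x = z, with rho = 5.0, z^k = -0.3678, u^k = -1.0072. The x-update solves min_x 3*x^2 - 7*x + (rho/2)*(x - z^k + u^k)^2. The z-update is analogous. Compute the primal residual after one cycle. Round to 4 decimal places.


ADMM iteration with rho = 5.0, z^k = -0.3678, u^k = -1.0072
Step 1: x-update.
Minimize 3*x^2 - 7*x + (5.0/2)*(x + 0.3678 - 1.0072)^2
FOC: (2*3 + 5.0)*x = 7 + 5.0*(-0.3678 + 1.0072)
x^{k+1} = 0.927
Step 2: z-update.
Minimize 2*z^2 - 7*z + (5.0/2)*(0.927 - z - 1.0072)^2
FOC: (2*2 + 5.0)*z = 7 + 5.0*(0.927 - 1.0072)
z^{k+1} = 0.7332
Step 3: u-update.
u^{k+1} = -1.0072 + 0.927 - 0.7332 = -0.8134
Step 4: Primal residual = |0.927 - 0.7332| = 0.1938


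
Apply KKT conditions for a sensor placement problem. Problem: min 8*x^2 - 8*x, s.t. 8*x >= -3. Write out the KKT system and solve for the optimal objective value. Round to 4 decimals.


Step 1: Try lambda = 0 (constraint inactive).
Stationarity: 2*8*x - 8 = 0
x* = 8/(2*8) = 0.5
Check constraint: 8*0.5 = 4.0 >= -3 -- satisfied.
Step 2: Compute optimal value.
f(x*) = 8*0.5^2 - 8*0.5 = -2.0


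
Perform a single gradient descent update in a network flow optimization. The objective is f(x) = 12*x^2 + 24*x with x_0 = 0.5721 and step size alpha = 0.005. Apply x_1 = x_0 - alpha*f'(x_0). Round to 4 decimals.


We compute the gradient at x_0 and apply the update.
f'(x) = 24*x + 24
f'(0.5721) = 24*0.5721 + 24 = 37.7304
x_1 = 0.5721 - 0.005*37.7304 = 0.3834


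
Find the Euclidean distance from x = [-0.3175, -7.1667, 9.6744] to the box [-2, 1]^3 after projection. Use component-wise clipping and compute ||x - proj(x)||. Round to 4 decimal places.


Project each component onto [-2, 1].
clip(-0.3175) = -0.3175, clip(-7.1667) = -2.0, clip(9.6744) = 1.0
Projection = [-0.3175, -2.0, 1.0]
Squared diffs: [0.0, 26.6948, 75.2452]
Distance = sqrt(101.94) = 10.0965


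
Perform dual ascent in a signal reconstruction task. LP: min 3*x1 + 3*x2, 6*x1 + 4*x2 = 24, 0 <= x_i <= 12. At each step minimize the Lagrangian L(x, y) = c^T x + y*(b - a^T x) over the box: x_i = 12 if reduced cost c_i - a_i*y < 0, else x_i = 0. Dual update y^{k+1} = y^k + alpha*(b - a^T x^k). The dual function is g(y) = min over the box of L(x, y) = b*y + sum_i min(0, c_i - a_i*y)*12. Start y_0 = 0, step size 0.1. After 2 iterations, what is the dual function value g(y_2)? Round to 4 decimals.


Dual ascent for LP: min 3*x1 + 3*x2, 6*x1 + 4*x2 = 24, 0 <= x_i <= 12
Step 1: y^k = 0.0, reduced costs: (3.0, 3.0)
  x^k = (0.0, 0.0), subgradient = b - a^T x = 24.0
  y^{k+1} = 0.0 + 0.1*24.0 = 2.4
Step 2: y^k = 2.4, reduced costs: (-11.4, -6.6)
  x^k = (12.0, 12.0), subgradient = b - a^T x = -96.0
  y^{k+1} = 2.4 + 0.1*-96.0 = -7.2
Dual objective at y_2 = -7.2: reduced costs (46.2, 31.8), box minimizer x = (0.0, 0.0)
g(y_2) = b*y + (c1 - a1*y)*x1 + (c2 - a2*y)*x2 = 24*(-7.2) + 46.2*0.0 + 31.8*0.0 = -172.8 + 0.0 + 0.0 = -172.8


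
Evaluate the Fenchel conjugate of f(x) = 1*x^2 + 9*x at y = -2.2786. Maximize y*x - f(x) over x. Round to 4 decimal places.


f*(y) = sup_x {y*x - a*x^2 - b*x} = sup_x {(y-b)*x - a*x^2}
FOC: (y - b) - 2a*x = 0 => x* = (y - b)/(2a)
x* = (-2.2786 - 9)/(2*1) = -5.6393
f*(-2.2786) = (y-b)^2/(4a) = (-2.2786 - 9)^2/(4*1)
= 127.2068/4 = 31.8017


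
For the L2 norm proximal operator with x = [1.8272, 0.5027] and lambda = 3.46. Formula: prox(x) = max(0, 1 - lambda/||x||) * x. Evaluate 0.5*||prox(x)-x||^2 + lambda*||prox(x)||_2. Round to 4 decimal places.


Step 1: Compute ||x||.
||x|| = 1.8951
Step 2: Compute scaling factor.
scale = max(0, 1 - 3.46/1.8951) = 0.0
Step 3: prox(x) = [0.0, 0.0]
||prox(x)|| = 0.0
Step 4: Proximal objective.
0.5*||prox-x||^2 = 1.7957
lambda*||prox|| = 0.0
Total = 1.7957


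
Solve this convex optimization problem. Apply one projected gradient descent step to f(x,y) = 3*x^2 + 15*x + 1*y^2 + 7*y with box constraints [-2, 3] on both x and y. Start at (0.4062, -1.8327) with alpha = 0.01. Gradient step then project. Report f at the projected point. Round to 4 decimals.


Step 1: Compute gradient at (0.4062, -1.8327).
grad_x = 2*3*0.4062 + 15 = 17.4372
grad_y = 2*1*-1.8327 + 7 = 3.3346
Step 2: Gradient step.
x_raw = 0.4062 - 0.01*17.4372 = 0.2318
y_raw = -1.8327 - 0.01*3.3346 = -1.866
Step 3: Project onto [-2, 3].
x_proj = clip(0.2318) = 0.2318
y_proj = clip(-1.866) = -1.866
Step 4: Evaluate f.
f(0.2318, -1.866) = -5.9415


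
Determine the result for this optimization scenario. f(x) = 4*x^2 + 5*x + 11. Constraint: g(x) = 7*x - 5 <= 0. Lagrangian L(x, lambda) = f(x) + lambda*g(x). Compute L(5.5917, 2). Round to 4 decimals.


Step 1: Evaluate f(x).
f(5.5917) = 4*5.5917^2 + 5*5.5917 + 11 = 164.0269
Step 2: Evaluate g(x).
g(5.5917) = 7*5.5917 - 5 = 34.1419
Step 3: Compute Lagrangian.
L = 164.0269 + 2*34.1419 = 232.3107


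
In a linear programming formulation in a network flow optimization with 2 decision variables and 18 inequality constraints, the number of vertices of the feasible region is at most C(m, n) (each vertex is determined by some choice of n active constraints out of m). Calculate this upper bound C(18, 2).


Each vertex corresponds to some choice of n active constraints out of m, so the number of vertices is at most C(m, n) = m! / (n!(m-n)!).
m = 18, n = 2
Numerator: 18 * 17
Denominator: 2! = 2
C(18, 2) = 153


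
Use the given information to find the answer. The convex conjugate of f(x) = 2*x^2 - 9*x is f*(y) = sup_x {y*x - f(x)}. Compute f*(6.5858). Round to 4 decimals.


f*(y) = sup_x {y*x - a*x^2 - b*x} = sup_x {(y-b)*x - a*x^2}
FOC: (y - b) - 2a*x = 0 => x* = (y - b)/(2a)
x* = (6.5858 + 9)/(2*2) = 3.8965
f*(6.5858) = (y-b)^2/(4a) = (6.5858 + 9)^2/(4*2)
= 242.9172/8 = 30.3646


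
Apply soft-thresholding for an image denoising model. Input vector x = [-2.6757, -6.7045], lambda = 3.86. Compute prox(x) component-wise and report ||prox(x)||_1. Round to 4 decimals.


Soft-thresholding with lambda = 3.86:
prox(-2.6757) = sign(-2.6757)*max(|-2.6757| - 3.86, 0) = 0.0
prox(-6.7045) = sign(-6.7045)*max(|-6.7045| - 3.86, 0) = -2.8445
prox(x) = [0.0, -2.8445]
||prox(x)||_1 = 0.0 + 2.8445 = 2.8445


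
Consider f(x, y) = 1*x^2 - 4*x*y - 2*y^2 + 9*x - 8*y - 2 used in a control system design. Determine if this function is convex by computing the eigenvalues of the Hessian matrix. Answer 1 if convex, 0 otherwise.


The Hessian of f(x,y) = 1*x^2 - 4*x*y - 2*y^2 + 9*x - 8*y - 2 is:
H = [[2, -4], [-4, -4]]
Trace = 2 - 4 = -2
Determinant = 2*-4 - (-4)^2 = -24
Discriminant = (-2)^2 - 4*-24 = 100.0
Eigenvalues: lambda_1 = -6.0, lambda_2 = 4.0
The function is not convex.

0


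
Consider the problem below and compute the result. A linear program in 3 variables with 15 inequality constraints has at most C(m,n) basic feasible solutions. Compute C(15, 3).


Each vertex corresponds to some choice of n active constraints out of m, so the number of vertices is at most C(m, n) = m! / (n!(m-n)!).
m = 15, n = 3
Numerator: 15 * 14 * 13
Denominator: 3! = 6
C(15, 3) = 455


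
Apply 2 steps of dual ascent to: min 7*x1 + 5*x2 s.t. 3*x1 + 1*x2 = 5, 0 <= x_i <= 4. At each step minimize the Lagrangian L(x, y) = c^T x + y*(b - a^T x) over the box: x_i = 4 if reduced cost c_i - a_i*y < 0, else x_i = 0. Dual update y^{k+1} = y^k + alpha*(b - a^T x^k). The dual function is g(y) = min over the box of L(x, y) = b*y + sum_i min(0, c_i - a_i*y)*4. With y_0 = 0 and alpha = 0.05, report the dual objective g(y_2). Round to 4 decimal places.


Dual ascent for LP: min 7*x1 + 5*x2, 3*x1 + 1*x2 = 5, 0 <= x_i <= 4
Step 1: y^k = 0.0, reduced costs: (7.0, 5.0)
  x^k = (0.0, 0.0), subgradient = b - a^T x = 5.0
  y^{k+1} = 0.0 + 0.05*5.0 = 0.25
Step 2: y^k = 0.25, reduced costs: (6.25, 4.75)
  x^k = (0.0, 0.0), subgradient = b - a^T x = 5.0
  y^{k+1} = 0.25 + 0.05*5.0 = 0.5
Dual objective at y_2 = 0.5: reduced costs (5.5, 4.5), box minimizer x = (0.0, 0.0)
g(y_2) = b*y + (c1 - a1*y)*x1 + (c2 - a2*y)*x2 = 5*0.5 + 5.5*0.0 + 4.5*0.0 = 2.5 + 0.0 + 0.0 = 2.5


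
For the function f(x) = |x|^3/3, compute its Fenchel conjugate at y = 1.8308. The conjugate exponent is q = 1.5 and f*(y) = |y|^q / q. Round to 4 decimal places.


The conjugate exponent q satisfies 1/p + 1/q = 1.
p = 3, so q = 3/(3 - 1) = 1.5
|y|^q = 1.8308^1.5 = 2.4772
f*(1.8308) = 2.4772 / 1.5 = 1.6515


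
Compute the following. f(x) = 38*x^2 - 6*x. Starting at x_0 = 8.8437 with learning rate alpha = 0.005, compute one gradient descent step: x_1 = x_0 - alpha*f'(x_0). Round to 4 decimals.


We compute the gradient at x_0 and apply the update.
f'(x) = 76*x - 6
f'(8.8437) = 76*8.8437 - 6 = 666.1212
x_1 = 8.8437 - 0.005*666.1212 = 5.5131


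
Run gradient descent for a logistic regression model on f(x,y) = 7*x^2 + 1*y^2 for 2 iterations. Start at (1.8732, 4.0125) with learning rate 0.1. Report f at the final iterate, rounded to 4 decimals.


Gradient descent on f(x,y) = 7*x^2 + 1*y^2.
Starting point: (1.8732, 4.0125), alpha = 0.1
Step 1: grad_x = 2*7*1.8732 = 26.2248, grad_y = 2*1*4.0125 = 8.025
  x_1 = 1.8732 - 0.1*26.2248 = -0.7493
  y_1 = 4.0125 - 0.1*8.025 = 3.21
Step 2: grad_x = 2*7*-0.7493 = -10.4899, grad_y = 2*1*3.21 = 6.42
  x_2 = -0.7493 - 0.1*-10.4899 = 0.2997
  y_2 = 3.21 - 0.1*6.42 = 2.568
f(0.2997, 2.568) = 7*0.2997^2 + 1*2.568^2 = 7.2234


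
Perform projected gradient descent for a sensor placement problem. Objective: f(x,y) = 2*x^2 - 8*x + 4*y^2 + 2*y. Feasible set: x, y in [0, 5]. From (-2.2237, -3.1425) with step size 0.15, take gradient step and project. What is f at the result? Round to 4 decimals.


Step 1: Compute gradient at (-2.2237, -3.1425).
grad_x = 2*2*-2.2237 - 8 = -16.8948
grad_y = 2*4*-3.1425 + 2 = -23.14
Step 2: Gradient step.
x_raw = -2.2237 - 0.15*-16.8948 = 0.3105
y_raw = -3.1425 - 0.15*-23.14 = 0.3285
Step 3: Project onto [0, 5].
x_proj = clip(0.3105) = 0.3105
y_proj = clip(0.3285) = 0.3285
Step 4: Evaluate f.
f(0.3105, 0.3285) = -1.2027


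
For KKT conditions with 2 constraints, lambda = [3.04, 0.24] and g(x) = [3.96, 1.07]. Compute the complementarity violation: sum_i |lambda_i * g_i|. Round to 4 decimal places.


KKT complementary slackness check:
lambda_1 * g_1 = 3.04 * 3.96 = 12.0384
lambda_2 * g_2 = 0.24 * 1.07 = 0.2568
Total violation = 12.0384 + 0.2568 = 12.2952


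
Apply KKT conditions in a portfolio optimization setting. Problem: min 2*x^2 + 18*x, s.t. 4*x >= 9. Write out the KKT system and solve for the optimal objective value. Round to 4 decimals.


Step 1: Try lambda = 0 (constraint inactive).
x_unc = -18/(2*2) = -4.5
Check: 4*-4.5 = -18.0 < 9 -- violated!
Step 2: Constraint must be active: 4*x = 9
x* = 9/4 = 2.25
lambda = (2*2*2.25 + 18)/4 = 6.75
Step 3: Compute optimal value.
f(x*) = 2*2.25^2 + 18*2.25 = 50.625


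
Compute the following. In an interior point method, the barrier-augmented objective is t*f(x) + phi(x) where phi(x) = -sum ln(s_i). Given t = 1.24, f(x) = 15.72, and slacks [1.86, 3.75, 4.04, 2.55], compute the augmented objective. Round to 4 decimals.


Step 1: Compute log-barrier.
ln values: [0.6206, 1.3218, 1.3962, 0.9361]
phi = -(0.6206 + 1.3218 + 1.3962 + 0.9361) = -4.2747
Step 2: Compute augmented objective.
t*f(x) = 1.24*15.72 = 19.4928
Total = 19.4928 - 4.2747 = 15.2181


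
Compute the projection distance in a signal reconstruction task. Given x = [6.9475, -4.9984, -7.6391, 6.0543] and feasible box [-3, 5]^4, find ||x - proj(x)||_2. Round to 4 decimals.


Project each component onto [-3, 5].
clip(6.9475) = 5.0, clip(-4.9984) = -3.0, clip(-7.6391) = -3.0, clip(6.0543) = 5.0
Projection = [5.0, -3.0, -3.0, 5.0]
Squared diffs: [3.7928, 3.9936, 21.5212, 1.1115]
Distance = sqrt(30.4191) = 5.5154


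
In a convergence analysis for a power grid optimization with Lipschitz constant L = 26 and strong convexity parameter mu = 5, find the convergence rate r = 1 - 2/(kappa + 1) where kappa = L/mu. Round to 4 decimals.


Step 1: Compute the condition number.
kappa = L/mu = 26/5 = 5.2
Step 2: Compute the convergence rate.
r = 1 - 2/(kappa + 1) = 1 - 2*mu/(L + mu) = (L - mu)/(L + mu) = 21/31 = 0.6774


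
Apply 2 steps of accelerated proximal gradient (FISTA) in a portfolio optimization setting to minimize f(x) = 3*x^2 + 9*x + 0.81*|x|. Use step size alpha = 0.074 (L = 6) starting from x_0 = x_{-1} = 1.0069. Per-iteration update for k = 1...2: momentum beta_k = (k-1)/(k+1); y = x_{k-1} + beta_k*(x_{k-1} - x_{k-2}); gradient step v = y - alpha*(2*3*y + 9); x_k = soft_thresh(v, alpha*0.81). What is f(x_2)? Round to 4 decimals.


FISTA on f(x) = 3*x^2 + 9*x + 0.81*|x|
L = 6, alpha = 0.074
Iteration 1: beta = 0.0, y = 1.0069 + 0.0*(1.0069 - 1.0069) = 1.0069
  grad(y) = 15.0414, v = y - alpha*grad = -0.1062
  prox(v) = soft_thresh(-0.1062, 0.0599) = -0.0462
Iteration 2: beta = 0.3333, y = -0.0462 + 0.3333*(-0.0462 - 1.0069) = -0.3973
  grad(y) = 6.6164, v = y - alpha*grad = -0.8869
  prox(v) = soft_thresh(-0.8869, 0.0599) = -0.8269
f(x_2) = 3*(-0.8269)^2 + 9*(-0.8269) + 0.81*|-0.8269| = -4.7211


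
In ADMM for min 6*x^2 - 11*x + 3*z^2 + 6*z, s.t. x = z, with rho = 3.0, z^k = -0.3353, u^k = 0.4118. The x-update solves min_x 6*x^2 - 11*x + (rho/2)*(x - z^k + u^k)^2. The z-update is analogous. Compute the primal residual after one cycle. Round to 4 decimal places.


ADMM iteration with rho = 3.0, z^k = -0.3353, u^k = 0.4118
Step 1: x-update.
Minimize 6*x^2 - 11*x + (3.0/2)*(x + 0.3353 + 0.4118)^2
FOC: (2*6 + 3.0)*x = 11 + 3.0*(-0.3353 - 0.4118)
x^{k+1} = 0.5839
Step 2: z-update.
Minimize 3*z^2 + 6*z + (3.0/2)*(0.5839 - z + 0.4118)^2
FOC: (2*3 + 3.0)*z = -6 + 3.0*(0.5839 + 0.4118)
z^{k+1} = -0.3348
Step 3: u-update.
u^{k+1} = 0.4118 + 0.5839 + 0.3348 = 1.3305
Step 4: Primal residual = |0.5839 + 0.3348| = 0.9187


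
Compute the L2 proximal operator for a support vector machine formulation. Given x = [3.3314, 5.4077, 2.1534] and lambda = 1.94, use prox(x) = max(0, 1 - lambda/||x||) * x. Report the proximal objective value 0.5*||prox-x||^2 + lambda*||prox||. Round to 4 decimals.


Step 1: Compute ||x||.
||x|| = 6.7066
Step 2: Compute scaling factor.
scale = max(0, 1 - 1.94/6.7066) = 0.7107
Step 3: prox(x) = [2.3677, 3.8434, 1.5305]
||prox(x)|| = 4.7666
Step 4: Proximal objective.
0.5*||prox-x||^2 = 1.8818
lambda*||prox|| = 9.2472
Total = 11.129


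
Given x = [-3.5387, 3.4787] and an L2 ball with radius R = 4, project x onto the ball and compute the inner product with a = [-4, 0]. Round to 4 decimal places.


Step 1: Compute ||x|| (intermediates to 6 decimals).
||x|| = sqrt((-3.5387)^2 + 3.4787^2) = 4.962232
Step 2: Project.
Since ||x|| > R, scale = R/||x|| = 4/4.962232 = 0.806089, proj(x) = scale * x
proj(x) = [-2.852507, 2.804142]
Step 3: Dot product.
a^T * proj(x) = -4*(-2.852507) + 0*2.804142 = 11.41


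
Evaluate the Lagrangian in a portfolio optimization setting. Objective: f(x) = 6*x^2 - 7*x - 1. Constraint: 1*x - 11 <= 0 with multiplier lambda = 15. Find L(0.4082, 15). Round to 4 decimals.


Step 1: Evaluate f(x).
f(0.4082) = 6*0.4082^2 - 7*0.4082 - 1 = -2.8576
Step 2: Evaluate g(x).
g(0.4082) = 1*0.4082 - 11 = -10.5918
Step 3: Compute Lagrangian.
L = -2.8576 + 15*-10.5918 = -161.7346


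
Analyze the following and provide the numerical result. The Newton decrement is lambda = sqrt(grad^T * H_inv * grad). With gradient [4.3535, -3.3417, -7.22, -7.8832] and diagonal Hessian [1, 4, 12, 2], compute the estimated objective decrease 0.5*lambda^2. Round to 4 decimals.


Step 1: H is diagonal, so H^(-1) * g = [4.3535, -0.8354, -0.6017, -3.9416].
Step 2: g^T H^(-1) g = sum_i g_i^2 / H_ii
  = (4.3535)^2/1 + (-3.3417)^2/4 + (-7.22)^2/12 + (-7.8832)^2/2
  = 18.953 + 2.7917 + 4.344 + 31.0724 = 57.1612
Step 3: Objective decrease = 0.5 * g^T H^(-1) g = 28.5806


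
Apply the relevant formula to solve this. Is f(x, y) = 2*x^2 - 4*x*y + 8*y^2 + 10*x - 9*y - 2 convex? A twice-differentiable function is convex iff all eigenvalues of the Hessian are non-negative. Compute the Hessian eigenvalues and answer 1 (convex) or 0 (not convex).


The Hessian of f(x,y) = 2*x^2 - 4*x*y + 8*y^2 + 10*x - 9*y - 2 is:
H = [[4, -4], [-4, 16]]
Trace = 4 + 16 = 20
Determinant = 4*16 - (-4)^2 = 48
Discriminant = (20)^2 - 4*48 = 208.0
Eigenvalues: lambda_1 = 2.7889, lambda_2 = 17.2111
The function is convex.

1


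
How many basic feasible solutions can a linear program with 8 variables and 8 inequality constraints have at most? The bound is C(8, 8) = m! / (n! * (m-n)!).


Each vertex corresponds to some choice of n active constraints out of m, so the number of vertices is at most C(m, n) = m! / (n!(m-n)!).
m = 8, n = 8
Numerator: 8 * 7 * 6 * 5 * 4 * 3 * 2 * 1
Denominator: 8! = 40320
C(8, 8) = 1


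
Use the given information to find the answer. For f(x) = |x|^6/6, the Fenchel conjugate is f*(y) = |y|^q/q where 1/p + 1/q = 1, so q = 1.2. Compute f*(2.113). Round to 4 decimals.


The conjugate exponent q satisfies 1/p + 1/q = 1.
p = 6, so q = 6/(6 - 1) = 1.2
|y|^q = 2.113^1.2 = 2.454
f*(2.113) = 2.454 / 1.2 = 2.045


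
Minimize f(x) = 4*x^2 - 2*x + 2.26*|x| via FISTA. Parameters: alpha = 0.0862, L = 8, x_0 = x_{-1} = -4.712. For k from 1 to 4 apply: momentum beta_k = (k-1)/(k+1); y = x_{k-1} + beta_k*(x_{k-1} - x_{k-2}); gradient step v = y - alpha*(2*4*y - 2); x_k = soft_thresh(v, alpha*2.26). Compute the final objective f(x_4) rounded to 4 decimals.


FISTA on f(x) = 4*x^2 - 2*x + 2.26*|x|
L = 8, alpha = 0.0862
Iteration 1: beta = 0.0, y = -4.712 + 0.0*(-4.712 + 4.712) = -4.712
  grad(y) = -39.696, v = y - alpha*grad = -1.2902
  prox(v) = soft_thresh(-1.2902, 0.1948) = -1.0954
Iteration 2: beta = 0.3333, y = -1.0954 + 0.3333*(-1.0954 + 4.712) = 0.1101
  grad(y) = -1.1189, v = y - alpha*grad = 0.2066
  prox(v) = soft_thresh(0.2066, 0.1948) = 0.0118
Iteration 3: beta = 0.5, y = 0.0118 + 0.5*(0.0118 + 1.0954) = 0.5654
  grad(y) = 2.5229, v = y - alpha*grad = 0.3479
  prox(v) = soft_thresh(0.3479, 0.1948) = 0.1531
Iteration 4: beta = 0.6, y = 0.1531 + 0.6*(0.1531 - 0.0118) = 0.2379
  grad(y) = -0.0972, v = y - alpha*grad = 0.2462
  prox(v) = soft_thresh(0.2462, 0.1948) = 0.0514
f(x_4) = 4*0.0514^2 - 2*0.0514 + 2.26*|0.0514| = 0.0239


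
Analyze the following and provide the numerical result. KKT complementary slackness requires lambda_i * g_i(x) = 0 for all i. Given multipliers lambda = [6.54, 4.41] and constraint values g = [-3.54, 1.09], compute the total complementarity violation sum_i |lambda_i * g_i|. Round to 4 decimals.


KKT complementary slackness check:
lambda_1 * g_1 = 6.54 * -3.54 = -23.1516
lambda_2 * g_2 = 4.41 * 1.09 = 4.8069
Total violation = 23.1516 + 4.8069 = 27.9585


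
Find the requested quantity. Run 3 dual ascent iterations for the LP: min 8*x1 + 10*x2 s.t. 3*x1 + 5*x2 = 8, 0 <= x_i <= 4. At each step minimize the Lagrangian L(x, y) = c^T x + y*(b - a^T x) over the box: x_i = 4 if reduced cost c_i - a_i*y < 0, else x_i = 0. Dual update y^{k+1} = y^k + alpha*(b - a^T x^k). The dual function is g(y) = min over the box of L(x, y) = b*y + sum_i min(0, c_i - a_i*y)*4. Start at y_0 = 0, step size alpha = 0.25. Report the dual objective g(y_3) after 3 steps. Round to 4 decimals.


Dual ascent for LP: min 8*x1 + 10*x2, 3*x1 + 5*x2 = 8, 0 <= x_i <= 4
Step 1: y^k = 0.0, reduced costs: (8.0, 10.0)
  x^k = (0.0, 0.0), subgradient = b - a^T x = 8.0
  y^{k+1} = 0.0 + 0.25*8.0 = 2.0
Step 2: y^k = 2.0, reduced costs: (2.0, 0.0)
  x^k = (0.0, 0.0), subgradient = b - a^T x = 8.0
  y^{k+1} = 2.0 + 0.25*8.0 = 4.0
Step 3: y^k = 4.0, reduced costs: (-4.0, -10.0)
  x^k = (4.0, 4.0), subgradient = b - a^T x = -24.0
  y^{k+1} = 4.0 + 0.25*-24.0 = -2.0
Dual objective at y_3 = -2.0: reduced costs (14.0, 20.0), box minimizer x = (0.0, 0.0)
g(y_3) = b*y + (c1 - a1*y)*x1 + (c2 - a2*y)*x2 = 8*(-2.0) + 14.0*0.0 + 20.0*0.0 = -16.0 + 0.0 + 0.0 = -16.0


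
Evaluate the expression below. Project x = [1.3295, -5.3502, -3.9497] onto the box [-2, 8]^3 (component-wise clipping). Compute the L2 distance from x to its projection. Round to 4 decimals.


Project each component onto [-2, 8].
clip(1.3295) = 1.3295, clip(-5.3502) = -2.0, clip(-3.9497) = -2.0
Projection = [1.3295, -2.0, -2.0]
Squared diffs: [0.0, 11.2238, 3.8013]
Distance = sqrt(15.0251) = 3.8762


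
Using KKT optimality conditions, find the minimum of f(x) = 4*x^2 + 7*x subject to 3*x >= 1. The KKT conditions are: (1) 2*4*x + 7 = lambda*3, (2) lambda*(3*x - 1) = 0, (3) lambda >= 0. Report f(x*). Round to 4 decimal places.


Step 1: Try lambda = 0 (constraint inactive).
x_unc = -7/(2*4) = -0.875
Check: 3*-0.875 = -2.625 < 1 -- violated!
Step 2: Constraint must be active: 3*x = 1
x* = 1/3 = 0.3333 (rounded; the exact value 1/3 is used below)
lambda = (2*4*(1/3) + 7)/3 = 3.2222
Step 3: Compute optimal value.
f(x*) = 4*(1/3)^2 + 7*(1/3) = 2.7778


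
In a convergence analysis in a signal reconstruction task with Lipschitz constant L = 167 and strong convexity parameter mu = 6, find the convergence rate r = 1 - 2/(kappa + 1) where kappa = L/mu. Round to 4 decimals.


Step 1: Compute the condition number.
kappa = L/mu = 167/6 = 27.8333
Step 2: Compute the convergence rate.
r = 1 - 2/(kappa + 1) = 1 - 2*mu/(L + mu) = (L - mu)/(L + mu) = 161/173 = 0.9306


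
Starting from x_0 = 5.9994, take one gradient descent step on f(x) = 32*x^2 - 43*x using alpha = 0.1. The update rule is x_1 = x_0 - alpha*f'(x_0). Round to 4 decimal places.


We compute the gradient at x_0 and apply the update.
f'(x) = 64*x - 43
f'(5.9994) = 64*5.9994 - 43 = 340.9616
x_1 = 5.9994 - 0.1*340.9616 = -28.0968


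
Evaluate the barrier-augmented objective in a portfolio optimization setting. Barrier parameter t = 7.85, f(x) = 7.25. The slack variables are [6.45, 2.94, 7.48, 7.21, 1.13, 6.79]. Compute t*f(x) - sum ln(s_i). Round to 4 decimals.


Step 1: Compute log-barrier.
ln values: [1.8641, 1.0784, 2.0122, 1.9755, 0.1222, 1.9155]
phi = -(1.8641 + 1.0784 + 2.0122 + 1.9755 + 0.1222 + 1.9155) = -8.9679
Step 2: Compute augmented objective.
t*f(x) = 7.85*7.25 = 56.9125
Total = 56.9125 - 8.9679 = 47.9446


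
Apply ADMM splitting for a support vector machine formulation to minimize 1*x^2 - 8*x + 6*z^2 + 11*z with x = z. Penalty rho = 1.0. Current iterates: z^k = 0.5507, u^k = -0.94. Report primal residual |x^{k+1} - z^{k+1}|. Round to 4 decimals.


ADMM iteration with rho = 1.0, z^k = 0.5507, u^k = -0.94
Step 1: x-update.
Minimize 1*x^2 - 8*x + (1.0/2)*(x - 0.5507 - 0.94)^2
FOC: (2*1 + 1.0)*x = 8 + 1.0*(0.5507 + 0.94)
x^{k+1} = 3.1636
Step 2: z-update.
Minimize 6*z^2 + 11*z + (1.0/2)*(3.1636 - z - 0.94)^2
FOC: (2*6 + 1.0)*z = -11 + 1.0*(3.1636 - 0.94)
z^{k+1} = -0.6751
Step 3: u-update.
u^{k+1} = -0.94 + 3.1636 + 0.6751 = 2.8987
Step 4: Primal residual = |3.1636 + 0.6751| = 3.8387


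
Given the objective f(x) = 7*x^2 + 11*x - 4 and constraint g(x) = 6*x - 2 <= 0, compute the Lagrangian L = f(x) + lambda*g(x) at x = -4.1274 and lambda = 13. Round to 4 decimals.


Step 1: Evaluate f(x).
f(-4.1274) = 7*(-4.1274)^2 + 11*(-4.1274) - 4 = 69.8466
Step 2: Evaluate g(x).
g(-4.1274) = 6*-4.1274 - 2 = -26.7644
Step 3: Compute Lagrangian.
L = 69.8466 + 13*-26.7644 = -278.0906


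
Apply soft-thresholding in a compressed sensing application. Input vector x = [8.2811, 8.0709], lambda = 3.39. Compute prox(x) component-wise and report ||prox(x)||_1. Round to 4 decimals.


Soft-thresholding with lambda = 3.39:
prox(8.2811) = sign(8.2811)*max(|8.2811| - 3.39, 0) = 4.8911
prox(8.0709) = sign(8.0709)*max(|8.0709| - 3.39, 0) = 4.6809
prox(x) = [4.8911, 4.6809]
||prox(x)||_1 = 4.8911 + 4.6809 = 9.572


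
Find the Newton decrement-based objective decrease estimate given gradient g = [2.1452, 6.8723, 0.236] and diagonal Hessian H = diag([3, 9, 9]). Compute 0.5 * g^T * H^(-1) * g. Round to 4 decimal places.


Step 1: H is diagonal, so H^(-1) * g = [0.7151, 0.7636, 0.0262].
Step 2: g^T H^(-1) g = sum_i g_i^2 / H_ii
  = (2.1452)^2/3 + (6.8723)^2/9 + (0.236)^2/9
  = 1.534 + 5.2476 + 0.0062 = 6.7878
Step 3: Objective decrease = 0.5 * g^T H^(-1) g = 3.3939


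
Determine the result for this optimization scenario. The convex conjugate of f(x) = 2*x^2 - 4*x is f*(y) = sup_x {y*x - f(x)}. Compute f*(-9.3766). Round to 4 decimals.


f*(y) = sup_x {y*x - a*x^2 - b*x} = sup_x {(y-b)*x - a*x^2}
FOC: (y - b) - 2a*x = 0 => x* = (y - b)/(2a)
x* = (-9.3766 + 4)/(2*2) = -1.3442
f*(-9.3766) = (y-b)^2/(4a) = (-9.3766 + 4)^2/(4*2)
= 28.9078/8 = 3.6135


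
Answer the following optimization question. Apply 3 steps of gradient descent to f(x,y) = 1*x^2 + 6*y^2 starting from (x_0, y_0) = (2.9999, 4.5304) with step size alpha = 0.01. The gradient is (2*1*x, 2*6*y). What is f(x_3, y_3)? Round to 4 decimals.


Gradient descent on f(x,y) = 1*x^2 + 6*y^2.
Starting point: (2.9999, 4.5304), alpha = 0.01
Step 1: grad_x = 2*1*2.9999 = 5.9998, grad_y = 2*6*4.5304 = 54.3648
  x_1 = 2.9999 - 0.01*5.9998 = 2.9399
  y_1 = 4.5304 - 0.01*54.3648 = 3.9868
Step 2: grad_x = 2*1*2.9399 = 5.8798, grad_y = 2*6*3.9868 = 47.841
  x_2 = 2.9399 - 0.01*5.8798 = 2.8811
  y_2 = 3.9868 - 0.01*47.841 = 3.5083
Step 3: grad_x = 2*1*2.8811 = 5.7622, grad_y = 2*6*3.5083 = 42.1001
  x_3 = 2.8811 - 0.01*5.7622 = 2.8235
  y_3 = 3.5083 - 0.01*42.1001 = 3.0873
f(2.8235, 3.0873) = 1*2.8235^2 + 6*3.0873^2 = 65.1621


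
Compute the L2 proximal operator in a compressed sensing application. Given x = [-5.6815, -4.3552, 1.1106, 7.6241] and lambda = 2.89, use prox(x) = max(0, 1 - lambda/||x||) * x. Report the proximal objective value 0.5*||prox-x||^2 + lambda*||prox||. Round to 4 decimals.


Step 1: Compute ||x||.
||x|| = 10.517
Step 2: Compute scaling factor.
scale = max(0, 1 - 2.89/10.517) = 0.7252
Step 3: prox(x) = [-4.1203, -3.1584, 0.8054, 5.5291]
||prox(x)|| = 7.627
Step 4: Proximal objective.
0.5*||prox-x||^2 = 4.1761
lambda*||prox|| = 22.042
Total = 26.2181


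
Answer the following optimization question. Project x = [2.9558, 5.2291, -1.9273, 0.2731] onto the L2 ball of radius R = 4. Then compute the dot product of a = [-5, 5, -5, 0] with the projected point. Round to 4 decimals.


Step 1: Compute ||x|| (intermediates to 6 decimals).
||x|| = sqrt(2.9558^2 + 5.2291^2 + (-1.9273)^2 + 0.2731^2) = 6.314215
Step 2: Project.
Since ||x|| > R, scale = R/||x|| = 4/6.314215 = 0.633491, proj(x) = scale * x
proj(x) = [1.872473, 3.312588, -1.220927, 0.173006]
Step 3: Dot product.
a^T * proj(x) = -5*1.872473 + 5*3.312588 - 5*(-1.220927) + 0*0.173006 = 13.3052


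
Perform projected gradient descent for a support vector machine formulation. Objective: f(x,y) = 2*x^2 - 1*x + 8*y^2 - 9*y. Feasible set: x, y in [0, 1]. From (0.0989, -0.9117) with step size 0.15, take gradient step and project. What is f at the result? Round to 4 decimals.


Step 1: Compute gradient at (0.0989, -0.9117).
grad_x = 2*2*0.0989 - 1 = -0.6044
grad_y = 2*8*-0.9117 - 9 = -23.5872
Step 2: Gradient step.
x_raw = 0.0989 - 0.15*-0.6044 = 0.1896
y_raw = -0.9117 - 0.15*-23.5872 = 2.6264
Step 3: Project onto [0, 1].
x_proj = clip(0.1896) = 0.1896
y_proj = clip(2.6264) = 1.0
Step 4: Evaluate f.
f(0.1896, 1.0) = -1.1177


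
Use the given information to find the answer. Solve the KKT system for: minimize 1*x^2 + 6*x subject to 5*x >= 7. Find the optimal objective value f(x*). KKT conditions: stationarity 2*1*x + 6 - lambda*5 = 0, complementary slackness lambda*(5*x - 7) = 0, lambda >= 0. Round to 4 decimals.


Step 1: Try lambda = 0 (constraint inactive).
x_unc = -6/(2*1) = -3.0
Check: 5*-3.0 = -15.0 < 7 -- violated!
Step 2: Constraint must be active: 5*x = 7
x* = 7/5 = 1.4
lambda = (2*1*1.4 + 6)/5 = 1.76
Step 3: Compute optimal value.
f(x*) = 1*1.4^2 + 6*1.4 = 10.36


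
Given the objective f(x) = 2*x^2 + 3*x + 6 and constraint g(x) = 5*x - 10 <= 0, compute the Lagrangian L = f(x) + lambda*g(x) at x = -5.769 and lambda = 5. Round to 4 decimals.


Step 1: Evaluate f(x).
f(-5.769) = 2*(-5.769)^2 + 3*(-5.769) + 6 = 55.2557
Step 2: Evaluate g(x).
g(-5.769) = 5*-5.769 - 10 = -38.845
Step 3: Compute Lagrangian.
L = 55.2557 + 5*-38.845 = -138.9693


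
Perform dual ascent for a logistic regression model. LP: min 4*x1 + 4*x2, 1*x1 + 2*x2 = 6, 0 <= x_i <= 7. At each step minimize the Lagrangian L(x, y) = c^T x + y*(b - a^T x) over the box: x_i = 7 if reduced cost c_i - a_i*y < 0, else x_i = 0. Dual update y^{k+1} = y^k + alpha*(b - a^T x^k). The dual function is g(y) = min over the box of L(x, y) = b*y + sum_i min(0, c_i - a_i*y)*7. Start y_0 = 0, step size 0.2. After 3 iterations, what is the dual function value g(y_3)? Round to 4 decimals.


Dual ascent for LP: min 4*x1 + 4*x2, 1*x1 + 2*x2 = 6, 0 <= x_i <= 7
Step 1: y^k = 0.0, reduced costs: (4.0, 4.0)
  x^k = (0.0, 0.0), subgradient = b - a^T x = 6.0
  y^{k+1} = 0.0 + 0.2*6.0 = 1.2
Step 2: y^k = 1.2, reduced costs: (2.8, 1.6)
  x^k = (0.0, 0.0), subgradient = b - a^T x = 6.0
  y^{k+1} = 1.2 + 0.2*6.0 = 2.4
Step 3: y^k = 2.4, reduced costs: (1.6, -0.8)
  x^k = (0.0, 7.0), subgradient = b - a^T x = -8.0
  y^{k+1} = 2.4 + 0.2*-8.0 = 0.8
Dual objective at y_3 = 0.8: reduced costs (3.2, 2.4), box minimizer x = (0.0, 0.0)
g(y_3) = b*y + (c1 - a1*y)*x1 + (c2 - a2*y)*x2 = 6*0.8 + 3.2*0.0 + 2.4*0.0 = 4.8 + 0.0 + 0.0 = 4.8


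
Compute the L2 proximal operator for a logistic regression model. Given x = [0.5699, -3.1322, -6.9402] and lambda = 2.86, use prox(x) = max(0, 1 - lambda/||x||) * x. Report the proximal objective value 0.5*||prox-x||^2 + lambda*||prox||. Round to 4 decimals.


Step 1: Compute ||x||.
||x|| = 7.6356
Step 2: Compute scaling factor.
scale = max(0, 1 - 2.86/7.6356) = 0.6254
Step 3: prox(x) = [0.3564, -1.959, -4.3407]
||prox(x)|| = 4.7756
Step 4: Proximal objective.
0.5*||prox-x||^2 = 4.0898
lambda*||prox|| = 13.6582
Total = 17.7479


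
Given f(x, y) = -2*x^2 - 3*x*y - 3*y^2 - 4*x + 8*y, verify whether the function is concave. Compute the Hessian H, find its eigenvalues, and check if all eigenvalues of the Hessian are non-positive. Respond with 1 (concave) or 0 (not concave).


The Hessian of f(x,y) = -2*x^2 - 3*x*y - 3*y^2 - 4*x + 8*y is:
H = [[-4, -3], [-3, -6]]
Trace = -4 - 6 = -10
Determinant = -4*-6 - (-3)^2 = 15
Discriminant = (-10)^2 - 4*15 = 40.0
Eigenvalues: lambda_1 = -8.1623, lambda_2 = -1.8377
The function is concave.

1


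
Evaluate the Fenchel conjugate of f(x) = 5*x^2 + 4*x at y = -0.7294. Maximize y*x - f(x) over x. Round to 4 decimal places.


f*(y) = sup_x {y*x - a*x^2 - b*x} = sup_x {(y-b)*x - a*x^2}
FOC: (y - b) - 2a*x = 0 => x* = (y - b)/(2a)
x* = (-0.7294 - 4)/(2*5) = -0.4729
f*(-0.7294) = (y-b)^2/(4a) = (-0.7294 - 4)^2/(4*5)
= 22.3672/20 = 1.1184


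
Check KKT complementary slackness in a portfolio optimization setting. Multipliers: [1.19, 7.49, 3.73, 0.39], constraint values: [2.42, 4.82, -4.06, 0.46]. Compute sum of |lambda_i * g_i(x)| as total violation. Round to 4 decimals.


KKT complementary slackness check:
lambda_1 * g_1 = 1.19 * 2.42 = 2.8798
lambda_2 * g_2 = 7.49 * 4.82 = 36.1018
lambda_3 * g_3 = 3.73 * -4.06 = -15.1438
lambda_4 * g_4 = 0.39 * 0.46 = 0.1794
Total violation = 2.8798 + 36.1018 + 15.1438 + 0.1794 = 54.3048


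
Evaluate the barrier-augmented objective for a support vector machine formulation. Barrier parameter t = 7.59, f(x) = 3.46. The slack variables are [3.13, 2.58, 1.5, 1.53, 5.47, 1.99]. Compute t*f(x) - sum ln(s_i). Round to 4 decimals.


Step 1: Compute log-barrier.
ln values: [1.141, 0.9478, 0.4055, 0.4253, 1.6993, 0.6881]
phi = -(1.141 + 0.9478 + 0.4055 + 0.4253 + 1.6993 + 0.6881) = -5.307
Step 2: Compute augmented objective.
t*f(x) = 7.59*3.46 = 26.2614
Total = 26.2614 - 5.307 = 20.9544


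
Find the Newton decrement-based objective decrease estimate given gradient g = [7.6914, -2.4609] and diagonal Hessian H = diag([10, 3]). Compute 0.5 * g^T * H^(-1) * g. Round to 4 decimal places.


Step 1: H is diagonal, so H^(-1) * g = [0.7691, -0.8203].
Step 2: g^T H^(-1) g = sum_i g_i^2 / H_ii
  = (7.6914)^2/10 + (-2.4609)^2/3
  = 5.9158 + 2.0187 = 7.9344
Step 3: Objective decrease = 0.5 * g^T H^(-1) g = 3.9672
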